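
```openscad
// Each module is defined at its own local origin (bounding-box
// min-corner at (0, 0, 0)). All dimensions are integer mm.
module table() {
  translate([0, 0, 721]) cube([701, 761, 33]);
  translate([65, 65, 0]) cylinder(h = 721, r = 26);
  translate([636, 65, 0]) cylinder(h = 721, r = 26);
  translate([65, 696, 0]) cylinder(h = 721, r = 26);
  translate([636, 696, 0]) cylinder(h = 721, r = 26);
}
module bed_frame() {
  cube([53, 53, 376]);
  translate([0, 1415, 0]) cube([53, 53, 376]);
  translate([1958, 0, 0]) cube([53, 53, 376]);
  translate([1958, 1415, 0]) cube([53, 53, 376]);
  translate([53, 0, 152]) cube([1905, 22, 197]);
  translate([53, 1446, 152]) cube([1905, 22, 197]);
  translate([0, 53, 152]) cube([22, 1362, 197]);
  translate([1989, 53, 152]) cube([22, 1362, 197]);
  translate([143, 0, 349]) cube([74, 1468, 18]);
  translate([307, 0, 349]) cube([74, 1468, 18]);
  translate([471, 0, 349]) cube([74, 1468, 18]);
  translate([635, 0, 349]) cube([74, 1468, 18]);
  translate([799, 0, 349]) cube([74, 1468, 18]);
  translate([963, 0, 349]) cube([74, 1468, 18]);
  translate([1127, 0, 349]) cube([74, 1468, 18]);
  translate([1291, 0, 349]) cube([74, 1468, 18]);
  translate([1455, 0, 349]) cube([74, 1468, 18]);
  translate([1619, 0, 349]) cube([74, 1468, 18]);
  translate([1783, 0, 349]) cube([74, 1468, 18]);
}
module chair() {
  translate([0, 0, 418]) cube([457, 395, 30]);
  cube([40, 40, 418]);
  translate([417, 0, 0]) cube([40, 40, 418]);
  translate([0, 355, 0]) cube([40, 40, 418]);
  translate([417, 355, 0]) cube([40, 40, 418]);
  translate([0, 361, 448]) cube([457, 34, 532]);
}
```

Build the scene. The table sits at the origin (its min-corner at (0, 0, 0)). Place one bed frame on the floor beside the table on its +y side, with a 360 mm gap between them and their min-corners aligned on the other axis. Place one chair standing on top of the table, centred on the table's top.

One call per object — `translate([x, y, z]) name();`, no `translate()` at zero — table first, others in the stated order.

table();
translate([0, 1121, 0]) bed_frame();
translate([122, 183, 754]) chair();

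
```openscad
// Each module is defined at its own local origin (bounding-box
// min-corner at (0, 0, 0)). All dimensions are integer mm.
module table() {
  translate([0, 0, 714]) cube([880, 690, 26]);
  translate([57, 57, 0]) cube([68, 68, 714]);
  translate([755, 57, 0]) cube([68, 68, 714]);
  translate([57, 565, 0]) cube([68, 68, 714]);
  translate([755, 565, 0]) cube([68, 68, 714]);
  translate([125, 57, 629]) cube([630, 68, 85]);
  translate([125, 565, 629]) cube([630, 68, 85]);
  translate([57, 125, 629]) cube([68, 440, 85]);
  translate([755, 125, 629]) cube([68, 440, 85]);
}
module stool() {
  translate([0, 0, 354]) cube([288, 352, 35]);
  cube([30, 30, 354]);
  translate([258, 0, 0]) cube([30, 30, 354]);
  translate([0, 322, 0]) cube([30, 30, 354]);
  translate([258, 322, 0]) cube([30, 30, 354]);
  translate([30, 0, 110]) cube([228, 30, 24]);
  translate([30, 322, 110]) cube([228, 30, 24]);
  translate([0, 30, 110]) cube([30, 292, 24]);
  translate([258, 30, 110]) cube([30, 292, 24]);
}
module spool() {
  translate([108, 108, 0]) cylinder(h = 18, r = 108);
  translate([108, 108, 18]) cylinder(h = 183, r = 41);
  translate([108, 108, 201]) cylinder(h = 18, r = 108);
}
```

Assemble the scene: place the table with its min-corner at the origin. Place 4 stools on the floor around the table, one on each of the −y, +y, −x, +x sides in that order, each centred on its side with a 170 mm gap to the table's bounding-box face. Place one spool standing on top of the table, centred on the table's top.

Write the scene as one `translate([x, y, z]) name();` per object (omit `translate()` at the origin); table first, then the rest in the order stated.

table();
translate([296, -522, 0]) stool();
translate([296, 860, 0]) stool();
translate([-458, 169, 0]) stool();
translate([1050, 169, 0]) stool();
translate([332, 237, 740]) spool();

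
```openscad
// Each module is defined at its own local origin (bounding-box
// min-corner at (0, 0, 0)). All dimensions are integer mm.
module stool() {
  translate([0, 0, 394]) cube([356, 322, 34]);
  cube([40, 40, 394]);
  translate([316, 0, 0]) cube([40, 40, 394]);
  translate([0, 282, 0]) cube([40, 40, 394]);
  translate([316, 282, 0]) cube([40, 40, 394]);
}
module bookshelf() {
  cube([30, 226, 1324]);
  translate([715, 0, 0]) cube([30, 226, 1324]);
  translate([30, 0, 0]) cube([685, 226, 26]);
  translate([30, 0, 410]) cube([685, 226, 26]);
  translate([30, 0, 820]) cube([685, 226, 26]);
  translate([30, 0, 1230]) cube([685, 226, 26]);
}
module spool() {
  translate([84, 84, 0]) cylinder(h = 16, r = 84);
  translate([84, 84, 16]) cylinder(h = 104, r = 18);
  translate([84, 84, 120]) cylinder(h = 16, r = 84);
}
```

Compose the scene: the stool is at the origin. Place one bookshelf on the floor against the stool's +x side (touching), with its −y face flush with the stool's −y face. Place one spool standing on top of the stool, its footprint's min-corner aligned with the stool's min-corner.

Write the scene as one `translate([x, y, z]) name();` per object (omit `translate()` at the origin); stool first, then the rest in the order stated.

stool();
translate([356, 0, 0]) bookshelf();
translate([0, 0, 428]) spool();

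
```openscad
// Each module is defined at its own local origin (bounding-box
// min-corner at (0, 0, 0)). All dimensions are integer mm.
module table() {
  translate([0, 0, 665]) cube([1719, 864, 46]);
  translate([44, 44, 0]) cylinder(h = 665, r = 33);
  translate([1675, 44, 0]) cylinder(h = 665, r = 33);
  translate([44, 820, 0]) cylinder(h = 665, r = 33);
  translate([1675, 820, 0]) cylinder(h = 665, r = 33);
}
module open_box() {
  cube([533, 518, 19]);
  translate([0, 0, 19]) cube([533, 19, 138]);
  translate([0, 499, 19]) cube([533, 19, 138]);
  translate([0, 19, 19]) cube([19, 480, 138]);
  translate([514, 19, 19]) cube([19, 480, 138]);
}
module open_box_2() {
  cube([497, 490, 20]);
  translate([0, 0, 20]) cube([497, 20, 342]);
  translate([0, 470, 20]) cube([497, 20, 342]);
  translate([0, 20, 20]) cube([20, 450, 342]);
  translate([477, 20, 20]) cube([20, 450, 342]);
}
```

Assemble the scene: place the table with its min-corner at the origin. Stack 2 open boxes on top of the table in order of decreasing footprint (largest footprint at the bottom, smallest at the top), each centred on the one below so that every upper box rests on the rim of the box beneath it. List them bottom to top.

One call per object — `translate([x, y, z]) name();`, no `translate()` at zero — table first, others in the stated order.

table();
translate([593, 173, 711]) open_box();
translate([611, 187, 868]) open_box_2();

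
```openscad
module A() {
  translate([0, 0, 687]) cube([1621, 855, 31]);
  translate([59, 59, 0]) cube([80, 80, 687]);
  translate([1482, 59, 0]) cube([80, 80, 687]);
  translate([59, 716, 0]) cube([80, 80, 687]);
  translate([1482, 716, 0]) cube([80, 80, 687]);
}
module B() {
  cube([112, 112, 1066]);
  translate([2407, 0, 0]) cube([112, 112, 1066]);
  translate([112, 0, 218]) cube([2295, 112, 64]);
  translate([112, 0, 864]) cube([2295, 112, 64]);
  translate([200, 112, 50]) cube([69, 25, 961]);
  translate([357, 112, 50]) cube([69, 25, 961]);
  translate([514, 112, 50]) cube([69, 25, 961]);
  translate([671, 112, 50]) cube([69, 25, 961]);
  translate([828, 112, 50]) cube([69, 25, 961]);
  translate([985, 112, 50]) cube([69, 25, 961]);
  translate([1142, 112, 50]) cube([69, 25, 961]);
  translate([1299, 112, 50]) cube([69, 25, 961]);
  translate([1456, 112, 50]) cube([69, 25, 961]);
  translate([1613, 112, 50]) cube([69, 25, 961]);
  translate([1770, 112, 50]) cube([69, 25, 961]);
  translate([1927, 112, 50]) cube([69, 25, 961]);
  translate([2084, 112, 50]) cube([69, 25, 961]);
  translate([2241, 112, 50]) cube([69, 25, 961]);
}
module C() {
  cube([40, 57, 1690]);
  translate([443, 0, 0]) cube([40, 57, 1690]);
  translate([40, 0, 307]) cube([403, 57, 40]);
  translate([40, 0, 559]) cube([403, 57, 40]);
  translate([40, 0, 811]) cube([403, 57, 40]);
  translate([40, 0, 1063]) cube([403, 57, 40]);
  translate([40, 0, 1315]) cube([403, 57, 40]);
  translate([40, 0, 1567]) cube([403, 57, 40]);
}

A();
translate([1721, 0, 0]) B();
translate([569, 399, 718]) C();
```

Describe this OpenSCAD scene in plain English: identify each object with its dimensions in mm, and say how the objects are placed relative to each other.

A is a table: top 1621 mm (x) × 855 mm (y), 31 mm thick, upper face at z = 718 mm, on four 80×80 mm square legs, each inset 59 mm from the nearest pair of top edges, running from z = 0 to the bottom of the top.

B is a fence section. Two 112×112 mm posts, 1066 mm tall, stand on the floor with a clear span of 2295 mm between their inner faces. Two horizontal rails of 112×64 mm section span the gap between the posts with their undersides at z = 218 mm and z = 864 mm, flush with the posts' −y face. 14 pickets, each 69 mm wide, 25 mm thick and 961 mm tall, are fixed to the +y face of the rails with their bottoms at z = 50 mm, evenly spaced across the span with equal gaps (rounded down to the nearest mm) at the −x end and between each pair — any rounding remainder accumulates at the +x end.

C is a straight ladder. Two 40×57 mm vertical rails, 1690 mm tall, stand 483 mm apart (outside-to-outside) with their front faces coplanar on the −y side. 6 rungs, each 57 mm deep and 40 mm tall, span between the inner faces of the rails, front faces flush with the rails. The lowest rung's underside is at z = 307 mm and rungs are spaced 252 mm apart (underside to underside).

The fence section is on the floor beside the table on its +x side. The ladder is on top of the table, centred.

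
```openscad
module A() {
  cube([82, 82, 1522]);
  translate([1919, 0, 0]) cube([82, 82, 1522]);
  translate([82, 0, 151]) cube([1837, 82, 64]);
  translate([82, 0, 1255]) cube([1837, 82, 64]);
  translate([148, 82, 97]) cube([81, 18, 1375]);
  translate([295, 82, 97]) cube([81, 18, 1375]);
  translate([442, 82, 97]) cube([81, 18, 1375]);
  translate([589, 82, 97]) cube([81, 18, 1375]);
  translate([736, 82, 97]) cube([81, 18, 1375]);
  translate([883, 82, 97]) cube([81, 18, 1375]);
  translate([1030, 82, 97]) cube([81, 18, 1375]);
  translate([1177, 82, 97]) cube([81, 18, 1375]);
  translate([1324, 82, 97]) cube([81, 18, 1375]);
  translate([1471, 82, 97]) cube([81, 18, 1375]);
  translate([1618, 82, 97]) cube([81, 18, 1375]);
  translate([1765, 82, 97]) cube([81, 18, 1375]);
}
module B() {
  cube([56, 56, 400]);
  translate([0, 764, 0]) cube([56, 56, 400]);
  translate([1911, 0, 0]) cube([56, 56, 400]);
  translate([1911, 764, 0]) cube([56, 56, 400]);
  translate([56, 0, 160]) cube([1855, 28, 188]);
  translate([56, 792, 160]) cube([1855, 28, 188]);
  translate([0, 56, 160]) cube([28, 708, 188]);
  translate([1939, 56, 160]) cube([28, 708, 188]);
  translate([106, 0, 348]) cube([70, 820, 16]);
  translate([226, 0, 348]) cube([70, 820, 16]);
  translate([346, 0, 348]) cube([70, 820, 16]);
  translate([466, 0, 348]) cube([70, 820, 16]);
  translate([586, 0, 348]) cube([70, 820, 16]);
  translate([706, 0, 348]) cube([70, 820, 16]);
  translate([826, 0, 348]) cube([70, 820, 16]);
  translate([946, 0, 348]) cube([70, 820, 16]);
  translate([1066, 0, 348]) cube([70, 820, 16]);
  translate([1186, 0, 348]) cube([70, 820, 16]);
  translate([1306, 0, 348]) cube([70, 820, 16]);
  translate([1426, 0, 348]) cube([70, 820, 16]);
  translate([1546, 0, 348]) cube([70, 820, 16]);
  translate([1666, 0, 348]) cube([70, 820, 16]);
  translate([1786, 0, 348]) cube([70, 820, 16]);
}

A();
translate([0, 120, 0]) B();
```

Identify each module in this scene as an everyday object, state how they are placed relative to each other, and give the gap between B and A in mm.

The bed frame's nearest face is 20 mm from the fence section's +y face.

A is a fence section. B is a bed frame. The bed frame is on the floor beside the fence section on its +y side. The gap between the bed frame and the fence section is 20 mm.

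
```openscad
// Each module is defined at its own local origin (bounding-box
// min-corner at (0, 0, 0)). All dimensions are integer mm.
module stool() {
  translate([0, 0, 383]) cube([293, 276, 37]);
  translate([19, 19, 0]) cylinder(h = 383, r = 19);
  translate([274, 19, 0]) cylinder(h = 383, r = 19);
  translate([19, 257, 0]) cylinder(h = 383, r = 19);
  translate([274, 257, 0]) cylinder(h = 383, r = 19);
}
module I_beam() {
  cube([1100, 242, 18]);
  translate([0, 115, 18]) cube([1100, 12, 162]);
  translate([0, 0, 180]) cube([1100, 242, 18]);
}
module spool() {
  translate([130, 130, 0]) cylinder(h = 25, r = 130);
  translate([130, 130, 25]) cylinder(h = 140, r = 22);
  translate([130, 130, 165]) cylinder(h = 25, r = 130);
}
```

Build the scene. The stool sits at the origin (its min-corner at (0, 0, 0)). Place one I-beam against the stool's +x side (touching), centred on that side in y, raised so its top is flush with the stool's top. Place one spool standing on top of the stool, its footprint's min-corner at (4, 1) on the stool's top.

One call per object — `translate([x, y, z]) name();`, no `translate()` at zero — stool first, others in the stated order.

stool();
translate([293, 17, 222]) I_beam();
translate([4, 1, 420]) spool();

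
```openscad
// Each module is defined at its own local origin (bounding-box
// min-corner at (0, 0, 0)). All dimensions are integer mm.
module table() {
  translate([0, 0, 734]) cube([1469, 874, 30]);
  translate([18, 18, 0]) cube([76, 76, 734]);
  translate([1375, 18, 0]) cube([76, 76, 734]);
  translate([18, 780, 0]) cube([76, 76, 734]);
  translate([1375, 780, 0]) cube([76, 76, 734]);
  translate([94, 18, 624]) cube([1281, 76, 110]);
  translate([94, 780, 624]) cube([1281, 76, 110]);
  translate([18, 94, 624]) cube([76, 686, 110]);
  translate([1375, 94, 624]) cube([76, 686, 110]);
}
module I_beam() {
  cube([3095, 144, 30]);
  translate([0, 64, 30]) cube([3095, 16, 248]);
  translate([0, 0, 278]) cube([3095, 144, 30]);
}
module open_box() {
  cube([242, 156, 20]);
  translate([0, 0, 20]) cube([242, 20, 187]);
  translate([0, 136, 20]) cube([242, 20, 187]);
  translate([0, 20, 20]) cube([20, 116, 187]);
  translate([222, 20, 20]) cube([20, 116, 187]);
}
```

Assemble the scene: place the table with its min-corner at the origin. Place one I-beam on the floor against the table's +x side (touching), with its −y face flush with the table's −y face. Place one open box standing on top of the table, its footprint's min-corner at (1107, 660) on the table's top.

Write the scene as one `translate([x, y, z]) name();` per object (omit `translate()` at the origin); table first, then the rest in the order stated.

table();
translate([1469, 0, 0]) I_beam();
translate([1107, 660, 764]) open_box();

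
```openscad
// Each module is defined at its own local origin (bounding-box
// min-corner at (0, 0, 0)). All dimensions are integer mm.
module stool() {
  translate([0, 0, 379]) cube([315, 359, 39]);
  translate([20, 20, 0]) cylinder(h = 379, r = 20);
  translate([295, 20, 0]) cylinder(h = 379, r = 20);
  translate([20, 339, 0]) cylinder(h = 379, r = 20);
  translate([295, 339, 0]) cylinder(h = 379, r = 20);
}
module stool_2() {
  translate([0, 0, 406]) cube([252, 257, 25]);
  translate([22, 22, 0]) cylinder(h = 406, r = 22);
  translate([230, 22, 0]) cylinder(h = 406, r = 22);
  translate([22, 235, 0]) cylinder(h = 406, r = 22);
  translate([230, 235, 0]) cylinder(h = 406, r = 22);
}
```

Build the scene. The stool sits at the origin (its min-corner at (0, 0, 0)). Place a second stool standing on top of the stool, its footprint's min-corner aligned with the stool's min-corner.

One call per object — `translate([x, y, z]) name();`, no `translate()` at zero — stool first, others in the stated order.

stool();
translate([0, 0, 418]) stool_2();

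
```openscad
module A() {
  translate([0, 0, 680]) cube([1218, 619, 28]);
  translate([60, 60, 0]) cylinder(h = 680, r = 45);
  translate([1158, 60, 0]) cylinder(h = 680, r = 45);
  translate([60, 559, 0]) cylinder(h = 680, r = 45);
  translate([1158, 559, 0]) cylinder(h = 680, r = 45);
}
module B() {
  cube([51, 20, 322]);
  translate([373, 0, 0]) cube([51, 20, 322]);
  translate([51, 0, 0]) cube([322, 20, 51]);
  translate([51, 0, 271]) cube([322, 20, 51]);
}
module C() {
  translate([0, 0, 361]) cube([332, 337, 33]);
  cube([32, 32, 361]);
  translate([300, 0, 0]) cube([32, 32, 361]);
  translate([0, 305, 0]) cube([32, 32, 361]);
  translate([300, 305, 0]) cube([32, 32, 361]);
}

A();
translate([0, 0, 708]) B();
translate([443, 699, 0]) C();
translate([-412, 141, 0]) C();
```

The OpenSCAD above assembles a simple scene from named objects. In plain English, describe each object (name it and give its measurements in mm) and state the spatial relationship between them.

A is a table with a 1218×619 mm rectangular top, 28 mm thick, top surface at z = 708 mm, supported by four round legs of 90 mm diameter, each leg's bounding box inset 15 mm from the nearest pair of top edges, running from the floor.

B is a picture frame with a 322×220 mm rectangular opening (x by z) and a uniform 51 mm border on every side. Frame depth is 20 mm along y. It is built from two vertical stiles running the full outside height and two horizontal rails spanning the gap between the stiles.

C is a four-legged stool. The seat is 332×337 mm, 33 mm thick, top at z = 394 mm. It stands on four square legs, each 32×32 mm in cross-section, from z = 0 to the seat underside, each flush with a corner of the seat.

The picture frame is on top of the table. Two stools sit around the table at the +y, −x sides.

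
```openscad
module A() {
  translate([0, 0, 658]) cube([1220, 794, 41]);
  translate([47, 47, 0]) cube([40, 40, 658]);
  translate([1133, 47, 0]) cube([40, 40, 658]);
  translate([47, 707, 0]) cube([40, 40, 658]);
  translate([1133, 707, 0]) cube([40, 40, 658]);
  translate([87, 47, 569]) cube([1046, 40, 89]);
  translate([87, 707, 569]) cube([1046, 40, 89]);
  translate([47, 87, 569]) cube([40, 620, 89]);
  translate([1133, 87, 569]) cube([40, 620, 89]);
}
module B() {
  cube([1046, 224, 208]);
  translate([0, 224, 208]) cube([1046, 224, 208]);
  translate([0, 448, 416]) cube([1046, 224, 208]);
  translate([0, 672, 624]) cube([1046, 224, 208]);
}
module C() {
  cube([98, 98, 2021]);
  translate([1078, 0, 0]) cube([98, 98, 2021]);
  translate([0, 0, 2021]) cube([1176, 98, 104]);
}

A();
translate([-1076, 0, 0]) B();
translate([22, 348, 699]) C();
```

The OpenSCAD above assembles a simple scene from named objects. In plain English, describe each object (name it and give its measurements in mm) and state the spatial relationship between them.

A is a table with a 1220×794 mm rectangular top, 41 mm thick, top surface at z = 699 mm, supported by four 40×40 mm square legs, each inset 47 mm from the nearest pair of top edges, running from the floor. Four apron rails, 40 mm thick and 89 mm tall, run between adjacent legs with their top edges flush with the underside of the top and their outer faces flush with the legs' outer faces.

B is a run of 4 identical solid stair steps. Each tread is 1046×224 mm and each step block is 208 mm high. Step 1 rests on the floor; step k is offset from step 1 by (k−1)×224 mm in y and (k−1)×208 mm in z.

C is a door frame. The clear opening is 980 mm wide and 2021 mm high. Two 98 mm wide jambs, 98 mm deep, stand either side of the opening from the floor to the top of the opening. A 104 mm thick head sits across the top of both jambs, spanning the full outside width of the frame.

The staircase is on the floor beside the table on its −x side. The door frame is on top of the table, centred.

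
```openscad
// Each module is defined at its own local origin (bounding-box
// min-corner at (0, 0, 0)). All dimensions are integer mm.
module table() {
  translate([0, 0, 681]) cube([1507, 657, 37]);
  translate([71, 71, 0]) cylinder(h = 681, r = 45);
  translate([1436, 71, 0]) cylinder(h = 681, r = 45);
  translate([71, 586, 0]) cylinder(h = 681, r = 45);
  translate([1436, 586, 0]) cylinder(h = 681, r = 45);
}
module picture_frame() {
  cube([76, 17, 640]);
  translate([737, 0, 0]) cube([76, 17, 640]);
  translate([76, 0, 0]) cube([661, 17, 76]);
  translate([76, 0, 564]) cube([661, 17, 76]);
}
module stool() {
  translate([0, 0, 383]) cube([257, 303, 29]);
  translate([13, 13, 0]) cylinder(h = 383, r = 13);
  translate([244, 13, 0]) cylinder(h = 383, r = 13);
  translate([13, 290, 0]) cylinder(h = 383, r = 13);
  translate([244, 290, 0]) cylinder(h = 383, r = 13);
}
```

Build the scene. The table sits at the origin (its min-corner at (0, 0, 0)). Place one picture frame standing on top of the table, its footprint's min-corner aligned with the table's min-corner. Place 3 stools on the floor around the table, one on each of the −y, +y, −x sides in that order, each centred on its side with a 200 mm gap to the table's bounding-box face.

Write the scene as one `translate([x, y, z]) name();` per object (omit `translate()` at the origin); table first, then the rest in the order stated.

table();
translate([0, 0, 718]) picture_frame();
translate([625, -503, 0]) stool();
translate([625, 857, 0]) stool();
translate([-457, 177, 0]) stool();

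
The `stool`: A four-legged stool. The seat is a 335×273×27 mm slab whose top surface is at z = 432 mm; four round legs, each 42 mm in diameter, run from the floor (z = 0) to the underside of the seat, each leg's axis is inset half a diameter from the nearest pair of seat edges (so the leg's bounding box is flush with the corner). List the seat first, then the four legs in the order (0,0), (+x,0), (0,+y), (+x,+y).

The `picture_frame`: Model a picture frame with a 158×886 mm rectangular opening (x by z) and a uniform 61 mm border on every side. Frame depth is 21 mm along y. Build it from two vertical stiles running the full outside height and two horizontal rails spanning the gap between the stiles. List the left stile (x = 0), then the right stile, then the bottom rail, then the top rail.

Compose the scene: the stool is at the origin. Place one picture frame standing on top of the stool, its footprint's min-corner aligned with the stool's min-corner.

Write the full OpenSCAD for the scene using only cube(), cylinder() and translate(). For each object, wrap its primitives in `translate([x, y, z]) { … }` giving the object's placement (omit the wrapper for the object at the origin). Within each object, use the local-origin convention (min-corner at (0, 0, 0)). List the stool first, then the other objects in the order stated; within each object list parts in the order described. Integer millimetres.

translate([0, 0, 405]) cube([335, 273, 27]);
translate([21, 21, 0]) cylinder(h = 405, r = 21);
translate([314, 21, 0]) cylinder(h = 405, r = 21);
translate([21, 252, 0]) cylinder(h = 405, r = 21);
translate([314, 252, 0]) cylinder(h = 405, r = 21);
translate([0, 0, 432]) {
  cube([61, 21, 1008]);
  translate([219, 0, 0]) cube([61, 21, 1008]);
  translate([61, 0, 0]) cube([158, 21, 61]);
  translate([61, 0, 947]) cube([158, 21, 61]);
}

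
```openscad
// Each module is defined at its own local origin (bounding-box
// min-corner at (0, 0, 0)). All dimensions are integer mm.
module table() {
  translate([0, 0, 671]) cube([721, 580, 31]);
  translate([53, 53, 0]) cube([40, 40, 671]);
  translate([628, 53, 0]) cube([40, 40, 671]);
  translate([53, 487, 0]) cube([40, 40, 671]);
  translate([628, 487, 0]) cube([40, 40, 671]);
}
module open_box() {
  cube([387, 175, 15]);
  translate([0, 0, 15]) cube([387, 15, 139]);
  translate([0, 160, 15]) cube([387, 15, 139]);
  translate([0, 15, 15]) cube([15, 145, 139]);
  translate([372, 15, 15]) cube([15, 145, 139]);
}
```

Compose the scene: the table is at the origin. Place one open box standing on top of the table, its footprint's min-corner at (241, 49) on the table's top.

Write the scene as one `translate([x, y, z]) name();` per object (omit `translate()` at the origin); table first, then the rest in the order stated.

table();
translate([241, 49, 702]) open_box();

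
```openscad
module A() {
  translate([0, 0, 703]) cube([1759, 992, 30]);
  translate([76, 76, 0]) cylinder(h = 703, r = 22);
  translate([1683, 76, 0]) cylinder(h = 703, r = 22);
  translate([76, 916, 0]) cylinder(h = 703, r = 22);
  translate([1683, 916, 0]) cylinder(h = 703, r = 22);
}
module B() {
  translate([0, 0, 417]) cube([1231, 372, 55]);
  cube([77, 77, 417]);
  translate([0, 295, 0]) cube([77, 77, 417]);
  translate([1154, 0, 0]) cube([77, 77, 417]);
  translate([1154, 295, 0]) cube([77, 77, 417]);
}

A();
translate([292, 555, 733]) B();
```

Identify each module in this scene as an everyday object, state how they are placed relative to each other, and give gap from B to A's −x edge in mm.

A is a table. B is a bench. The bench is on top of the table. The gap from the bench to the table's −x edge is 292 mm.

The bench's min-x is at 292; the table's min-x is 0; gap = 292 mm.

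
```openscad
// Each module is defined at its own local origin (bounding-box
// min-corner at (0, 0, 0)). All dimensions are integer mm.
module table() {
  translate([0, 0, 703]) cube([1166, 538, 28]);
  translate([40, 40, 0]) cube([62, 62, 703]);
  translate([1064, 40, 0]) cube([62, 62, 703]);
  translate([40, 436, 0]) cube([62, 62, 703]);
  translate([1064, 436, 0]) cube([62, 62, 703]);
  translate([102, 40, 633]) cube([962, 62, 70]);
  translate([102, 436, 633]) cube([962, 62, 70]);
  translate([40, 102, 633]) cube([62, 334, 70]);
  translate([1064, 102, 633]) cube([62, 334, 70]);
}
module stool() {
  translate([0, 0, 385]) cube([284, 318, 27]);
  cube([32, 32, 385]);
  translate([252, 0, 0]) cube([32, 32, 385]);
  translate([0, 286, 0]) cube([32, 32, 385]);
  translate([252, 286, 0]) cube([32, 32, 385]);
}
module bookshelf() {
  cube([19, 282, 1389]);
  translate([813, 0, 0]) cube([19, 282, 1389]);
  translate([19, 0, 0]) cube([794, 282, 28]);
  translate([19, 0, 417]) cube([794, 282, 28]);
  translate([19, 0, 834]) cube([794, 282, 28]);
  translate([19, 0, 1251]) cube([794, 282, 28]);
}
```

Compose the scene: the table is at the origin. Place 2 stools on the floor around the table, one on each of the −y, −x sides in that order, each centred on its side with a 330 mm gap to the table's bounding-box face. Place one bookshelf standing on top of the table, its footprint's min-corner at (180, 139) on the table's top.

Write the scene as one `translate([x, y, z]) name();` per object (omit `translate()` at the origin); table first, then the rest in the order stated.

table();
translate([441, -648, 0]) stool();
translate([-614, 110, 0]) stool();
translate([180, 139, 731]) bookshelf();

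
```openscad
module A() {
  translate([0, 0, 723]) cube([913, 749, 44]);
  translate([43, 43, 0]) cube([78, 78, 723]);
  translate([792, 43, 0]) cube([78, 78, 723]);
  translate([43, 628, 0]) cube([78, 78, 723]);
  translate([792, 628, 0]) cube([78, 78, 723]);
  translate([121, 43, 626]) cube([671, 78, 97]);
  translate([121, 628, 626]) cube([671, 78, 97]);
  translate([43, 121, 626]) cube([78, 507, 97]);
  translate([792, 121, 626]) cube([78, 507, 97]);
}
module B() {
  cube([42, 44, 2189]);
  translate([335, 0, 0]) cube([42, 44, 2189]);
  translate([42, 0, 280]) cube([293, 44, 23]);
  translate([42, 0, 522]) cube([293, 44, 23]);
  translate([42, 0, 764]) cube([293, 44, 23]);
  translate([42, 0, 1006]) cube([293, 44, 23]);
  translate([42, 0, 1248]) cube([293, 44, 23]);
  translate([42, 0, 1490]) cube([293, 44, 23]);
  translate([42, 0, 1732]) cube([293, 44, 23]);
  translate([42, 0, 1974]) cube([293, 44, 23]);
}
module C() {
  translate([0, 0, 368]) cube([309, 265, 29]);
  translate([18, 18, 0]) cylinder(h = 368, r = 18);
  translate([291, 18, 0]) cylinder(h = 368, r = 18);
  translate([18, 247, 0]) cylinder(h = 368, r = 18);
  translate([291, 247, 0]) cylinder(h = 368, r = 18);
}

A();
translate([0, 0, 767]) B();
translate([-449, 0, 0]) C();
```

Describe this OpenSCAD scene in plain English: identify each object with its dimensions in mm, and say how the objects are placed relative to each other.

A is a rectangular dining table. The top is 913×749×44 mm with its upper surface at z = 767 mm. It stands on four 78×78 mm square legs, each inset 43 mm from the nearest pair of top edges, running from the floor to the underside of the top. Four apron rails, 78 mm thick and 97 mm tall, run between adjacent legs with their top edges flush with the underside of the top and their outer faces flush with the legs' outer faces.

B is a wooden ladder with two side rails of 42×44 mm section and 2189 mm height, set 377 mm apart overall. Between them run 8 rectangular rungs (44 mm deep, 23 mm thick), front faces flush with the rails' −y face. The bottom of the first rung is 280 mm above the floor and each subsequent rung is 242 mm higher than the one below.

C is a simple wooden stool: a rectangular seat 309 mm (x) by 265 mm (y), 29 mm thick, top face at z = 397 mm, on four round legs, each 36 mm in diameter. The legs rest on z = 0, each leg's axis is inset half a diameter from the nearest pair of seat edges (so the leg's bounding box is flush with the corner).

The ladder is on top of the table. The stool is on the floor beside the table on its −x side.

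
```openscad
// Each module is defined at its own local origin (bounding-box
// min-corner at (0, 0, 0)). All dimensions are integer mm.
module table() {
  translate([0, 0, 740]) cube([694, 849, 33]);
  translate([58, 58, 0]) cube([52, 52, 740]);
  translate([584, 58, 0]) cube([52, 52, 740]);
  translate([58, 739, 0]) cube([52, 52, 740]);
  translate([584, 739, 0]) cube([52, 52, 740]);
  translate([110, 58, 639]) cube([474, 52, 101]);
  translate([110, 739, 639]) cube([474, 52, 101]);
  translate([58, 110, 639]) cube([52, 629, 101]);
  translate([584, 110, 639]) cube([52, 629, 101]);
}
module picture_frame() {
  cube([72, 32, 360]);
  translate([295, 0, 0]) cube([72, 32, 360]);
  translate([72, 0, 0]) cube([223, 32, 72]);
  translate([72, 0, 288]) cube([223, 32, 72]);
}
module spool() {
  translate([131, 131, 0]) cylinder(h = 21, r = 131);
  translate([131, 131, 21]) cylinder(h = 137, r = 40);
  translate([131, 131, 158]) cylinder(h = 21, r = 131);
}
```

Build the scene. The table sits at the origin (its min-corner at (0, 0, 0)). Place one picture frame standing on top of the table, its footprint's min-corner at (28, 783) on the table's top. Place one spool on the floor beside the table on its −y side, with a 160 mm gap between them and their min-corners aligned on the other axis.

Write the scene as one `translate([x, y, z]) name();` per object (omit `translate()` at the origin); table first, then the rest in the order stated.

table();
translate([28, 783, 773]) picture_frame();
translate([0, -422, 0]) spool();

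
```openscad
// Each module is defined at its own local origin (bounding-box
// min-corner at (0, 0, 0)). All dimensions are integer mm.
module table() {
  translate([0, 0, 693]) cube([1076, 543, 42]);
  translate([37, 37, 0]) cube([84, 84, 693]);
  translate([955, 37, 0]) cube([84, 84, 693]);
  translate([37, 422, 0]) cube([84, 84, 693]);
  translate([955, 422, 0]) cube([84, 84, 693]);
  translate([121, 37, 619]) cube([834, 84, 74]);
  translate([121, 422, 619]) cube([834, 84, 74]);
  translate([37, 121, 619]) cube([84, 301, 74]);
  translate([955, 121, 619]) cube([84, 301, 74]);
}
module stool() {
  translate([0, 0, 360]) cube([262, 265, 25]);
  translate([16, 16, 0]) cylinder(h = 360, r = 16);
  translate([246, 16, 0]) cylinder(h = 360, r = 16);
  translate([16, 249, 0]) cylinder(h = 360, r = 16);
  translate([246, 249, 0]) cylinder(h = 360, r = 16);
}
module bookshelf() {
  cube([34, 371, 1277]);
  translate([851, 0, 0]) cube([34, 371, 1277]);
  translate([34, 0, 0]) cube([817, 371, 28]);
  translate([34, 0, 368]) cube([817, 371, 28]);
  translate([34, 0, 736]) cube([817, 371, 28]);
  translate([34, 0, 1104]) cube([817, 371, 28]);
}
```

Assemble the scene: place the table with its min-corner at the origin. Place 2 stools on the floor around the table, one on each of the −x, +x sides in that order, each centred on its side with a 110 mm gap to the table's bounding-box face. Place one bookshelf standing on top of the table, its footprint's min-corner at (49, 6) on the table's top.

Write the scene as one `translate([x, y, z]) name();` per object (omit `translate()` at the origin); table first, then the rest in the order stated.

table();
translate([-372, 139, 0]) stool();
translate([1186, 139, 0]) stool();
translate([49, 6, 735]) bookshelf();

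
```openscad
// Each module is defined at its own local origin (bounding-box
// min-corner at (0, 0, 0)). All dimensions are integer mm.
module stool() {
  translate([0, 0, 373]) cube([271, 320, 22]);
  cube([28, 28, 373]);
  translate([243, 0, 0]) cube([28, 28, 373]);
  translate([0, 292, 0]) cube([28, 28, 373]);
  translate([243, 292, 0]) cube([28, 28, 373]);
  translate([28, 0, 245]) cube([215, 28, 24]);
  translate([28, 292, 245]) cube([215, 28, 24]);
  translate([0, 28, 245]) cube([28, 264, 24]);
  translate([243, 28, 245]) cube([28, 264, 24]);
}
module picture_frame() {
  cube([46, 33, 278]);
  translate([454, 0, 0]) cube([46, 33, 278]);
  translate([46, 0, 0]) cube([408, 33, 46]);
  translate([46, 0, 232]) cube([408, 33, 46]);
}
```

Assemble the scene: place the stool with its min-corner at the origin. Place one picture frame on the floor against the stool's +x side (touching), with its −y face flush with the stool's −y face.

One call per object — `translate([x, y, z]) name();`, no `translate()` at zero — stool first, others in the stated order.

stool();
translate([271, 0, 0]) picture_frame();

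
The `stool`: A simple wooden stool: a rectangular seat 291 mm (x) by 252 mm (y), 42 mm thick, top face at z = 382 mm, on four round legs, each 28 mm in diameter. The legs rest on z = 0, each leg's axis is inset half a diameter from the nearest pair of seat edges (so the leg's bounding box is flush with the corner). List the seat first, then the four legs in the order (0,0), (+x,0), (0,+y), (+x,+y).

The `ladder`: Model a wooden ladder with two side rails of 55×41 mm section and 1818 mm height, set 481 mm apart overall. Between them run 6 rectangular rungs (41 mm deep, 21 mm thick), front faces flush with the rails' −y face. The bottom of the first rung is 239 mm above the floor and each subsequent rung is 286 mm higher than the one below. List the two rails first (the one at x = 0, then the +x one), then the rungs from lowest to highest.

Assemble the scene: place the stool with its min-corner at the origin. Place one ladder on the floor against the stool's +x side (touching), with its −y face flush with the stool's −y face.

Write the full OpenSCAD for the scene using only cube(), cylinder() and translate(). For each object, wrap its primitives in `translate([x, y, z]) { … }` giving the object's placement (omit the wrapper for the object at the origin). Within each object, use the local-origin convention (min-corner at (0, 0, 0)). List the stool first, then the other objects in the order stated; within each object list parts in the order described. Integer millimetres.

translate([0, 0, 340]) cube([291, 252, 42]);
translate([14, 14, 0]) cylinder(h = 340, r = 14);
translate([277, 14, 0]) cylinder(h = 340, r = 14);
translate([14, 238, 0]) cylinder(h = 340, r = 14);
translate([277, 238, 0]) cylinder(h = 340, r = 14);
translate([291, 0, 0]) {
  cube([55, 41, 1818]);
  translate([426, 0, 0]) cube([55, 41, 1818]);
  translate([55, 0, 239]) cube([371, 41, 21]);
  translate([55, 0, 525]) cube([371, 41, 21]);
  translate([55, 0, 811]) cube([371, 41, 21]);
  translate([55, 0, 1097]) cube([371, 41, 21]);
  translate([55, 0, 1383]) cube([371, 41, 21]);
  translate([55, 0, 1669]) cube([371, 41, 21]);
}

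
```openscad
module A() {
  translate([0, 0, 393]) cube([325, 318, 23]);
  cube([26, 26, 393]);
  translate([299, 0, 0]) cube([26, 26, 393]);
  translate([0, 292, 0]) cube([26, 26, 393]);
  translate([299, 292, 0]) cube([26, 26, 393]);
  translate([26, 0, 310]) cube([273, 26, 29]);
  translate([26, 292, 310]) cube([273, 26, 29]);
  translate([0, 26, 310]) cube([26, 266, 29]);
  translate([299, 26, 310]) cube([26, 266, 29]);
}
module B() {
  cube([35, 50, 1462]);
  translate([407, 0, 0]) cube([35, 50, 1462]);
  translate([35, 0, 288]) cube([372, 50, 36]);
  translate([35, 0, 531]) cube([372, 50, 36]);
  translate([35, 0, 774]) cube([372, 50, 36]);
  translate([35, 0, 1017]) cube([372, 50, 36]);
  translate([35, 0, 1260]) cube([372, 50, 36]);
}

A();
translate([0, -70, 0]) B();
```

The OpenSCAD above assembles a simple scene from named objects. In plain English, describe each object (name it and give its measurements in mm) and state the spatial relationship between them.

A is a simple wooden stool: a rectangular seat 325 mm (x) by 318 mm (y), 23 mm thick, top face at z = 416 mm, on four square legs, each 26×26 mm in cross-section. The legs rest on z = 0, each flush with a corner of the seat. Four stretchers, 26 mm wide and 29 mm tall, connect adjacent legs with their undersides at z = 310 mm, each running between the inner faces of the legs it joins and aligned with the legs' outer faces on the other axis.

B is a straight ladder. Two 35×50 mm vertical rails, 1462 mm tall, stand 442 mm apart (outside-to-outside) with their front faces coplanar on the −y side. 5 rungs, each 50 mm deep and 36 mm tall, span between the inner faces of the rails, front faces flush with the rails. The lowest rung's underside is at z = 288 mm and rungs are spaced 243 mm apart (underside to underside).

The ladder is on the floor beside the stool on its −y side.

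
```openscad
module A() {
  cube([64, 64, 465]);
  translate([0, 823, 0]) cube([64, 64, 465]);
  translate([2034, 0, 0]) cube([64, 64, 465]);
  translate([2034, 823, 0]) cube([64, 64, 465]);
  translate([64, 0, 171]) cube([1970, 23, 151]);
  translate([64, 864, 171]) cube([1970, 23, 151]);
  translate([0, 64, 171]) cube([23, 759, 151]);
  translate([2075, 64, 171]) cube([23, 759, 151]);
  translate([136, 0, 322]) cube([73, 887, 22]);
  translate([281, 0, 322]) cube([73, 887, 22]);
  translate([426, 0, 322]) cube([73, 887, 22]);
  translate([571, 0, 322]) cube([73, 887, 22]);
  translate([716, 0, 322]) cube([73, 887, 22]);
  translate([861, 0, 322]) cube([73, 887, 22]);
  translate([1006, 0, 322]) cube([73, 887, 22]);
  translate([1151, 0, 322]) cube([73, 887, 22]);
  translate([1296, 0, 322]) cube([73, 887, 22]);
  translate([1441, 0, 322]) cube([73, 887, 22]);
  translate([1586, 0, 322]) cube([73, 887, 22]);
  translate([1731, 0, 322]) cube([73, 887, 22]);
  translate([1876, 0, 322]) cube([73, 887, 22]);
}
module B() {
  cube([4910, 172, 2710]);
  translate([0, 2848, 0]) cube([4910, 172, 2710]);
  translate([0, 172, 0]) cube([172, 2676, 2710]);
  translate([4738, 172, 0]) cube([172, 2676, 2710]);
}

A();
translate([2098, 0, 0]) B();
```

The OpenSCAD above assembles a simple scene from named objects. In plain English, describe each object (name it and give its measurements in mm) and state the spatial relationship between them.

A is a bed frame 2098 mm long (x) by 887 mm wide (y). Four 64×64 mm corner posts, 465 mm tall, at the corners of the footprint. Four rails of 23 mm thickness and 151 mm height run between adjacent posts with their undersides at z = 171 mm, their outer faces flush with the outside of the frame (the two x-running rails run between the posts' inner faces; the two y-running rails run between the posts' inner faces). 13 slats, each 73 mm wide (x) and 22 mm thick, lie across the top of the two x-running rails, running the full 887 mm width of the frame in y; the slats are evenly spaced along x between the inner faces of the end posts with equal gaps (rounded down to the nearest mm) at the −x end and between each pair — any rounding remainder accumulates at the +x end.

B is the wall frame of a small rectangular building: four walls, each 2710 mm tall and 172 mm thick, enclosing a footprint 4910 mm (x) by 3020 mm (y) outside-to-outside, with no floor or roof. The front and back walls (the −y and +y sides) span the full width; the two side walls fit between them.

The house frame is against the bed frame's +x side, with their −y faces flush.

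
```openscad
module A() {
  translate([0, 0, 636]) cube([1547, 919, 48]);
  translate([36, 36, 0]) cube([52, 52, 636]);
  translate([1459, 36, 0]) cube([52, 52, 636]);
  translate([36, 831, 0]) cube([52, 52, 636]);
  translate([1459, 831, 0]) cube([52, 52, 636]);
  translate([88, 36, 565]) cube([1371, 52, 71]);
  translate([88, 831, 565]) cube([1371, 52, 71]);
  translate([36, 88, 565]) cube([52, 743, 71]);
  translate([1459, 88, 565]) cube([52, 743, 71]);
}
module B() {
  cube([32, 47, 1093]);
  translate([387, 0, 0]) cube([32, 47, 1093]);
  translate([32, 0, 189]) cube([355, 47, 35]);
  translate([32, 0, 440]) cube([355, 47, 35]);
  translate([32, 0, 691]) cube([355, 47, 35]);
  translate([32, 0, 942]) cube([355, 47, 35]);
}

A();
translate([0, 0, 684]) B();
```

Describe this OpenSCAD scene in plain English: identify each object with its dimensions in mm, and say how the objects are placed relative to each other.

A is a table: top 1547 mm (x) × 919 mm (y), 48 mm thick, upper face at z = 684 mm, on four 52×52 mm square legs, each inset 36 mm from the nearest pair of top edges, running from z = 0 to the bottom of the top. Four apron rails, 52 mm thick and 71 mm tall, run between adjacent legs with their top edges flush with the underside of the top and their outer faces flush with the legs' outer faces.

B is a straight ladder. Two 32×47 mm vertical rails, 1093 mm tall, stand 419 mm apart (outside-to-outside) with their front faces coplanar on the −y side. 4 rungs, each 47 mm deep and 35 mm tall, span between the inner faces of the rails, front faces flush with the rails. The lowest rung's underside is at z = 189 mm and rungs are spaced 251 mm apart (underside to underside).

The ladder is on top of the table.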